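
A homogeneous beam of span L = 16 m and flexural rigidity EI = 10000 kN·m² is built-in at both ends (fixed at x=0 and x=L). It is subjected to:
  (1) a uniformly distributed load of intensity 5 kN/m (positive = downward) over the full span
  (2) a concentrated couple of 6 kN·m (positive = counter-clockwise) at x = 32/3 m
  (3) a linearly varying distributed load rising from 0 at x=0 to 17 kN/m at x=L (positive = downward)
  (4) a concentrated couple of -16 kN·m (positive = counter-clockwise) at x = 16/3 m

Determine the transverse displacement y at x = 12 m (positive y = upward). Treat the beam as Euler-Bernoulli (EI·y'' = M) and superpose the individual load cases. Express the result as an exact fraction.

Load 1 — uniform load w=5 kN/m over full span:
  y_1 = -wx²(L-x)²/(24EI) = -5·12²·(16-12)²/(24·10000) = -6/125 m
Load 2 — applied couple M₀=6 kN·m at a=32/3 m (b=L-a=16/3):
  y_2 = (R_Ax³/6 - M_Ax²/2 - M₀(x-a)²/2)/EI  [x>a] with R_A=1/2, M_A=2 = ((1/2)·12³/6 - 2·12²/2 - 6·(12-(32/3))²/2)/10000 = -1/1875 m
Load 3 — triangular load w₀=17 kN/m (0→w₀ over full span):
  y_3 = -w₀x²(L-x)²(x+2L)/(120LEI) = -17·12²·(16-12)²·(12+2·16)/(120·16·10000) = -561/6250 m
Load 4 — applied couple M₀=-16 kN·m at a=16/3 m (b=L-a=32/3):
  y_4 = (R_Ax³/6 - M_Ax²/2 - M₀(x-a)²/2)/EI  [x>a] with R_A=-4/3, M_A=0 = ((-4/3)·12³/6 - 0·12²/2 - (-16)·(12-(16/3))²/2)/10000 = -16/5625 m
Superposition: y = Σ y_i = -7939/56250 m ≈ -0.141138 m

y(12) = -7939/56250 m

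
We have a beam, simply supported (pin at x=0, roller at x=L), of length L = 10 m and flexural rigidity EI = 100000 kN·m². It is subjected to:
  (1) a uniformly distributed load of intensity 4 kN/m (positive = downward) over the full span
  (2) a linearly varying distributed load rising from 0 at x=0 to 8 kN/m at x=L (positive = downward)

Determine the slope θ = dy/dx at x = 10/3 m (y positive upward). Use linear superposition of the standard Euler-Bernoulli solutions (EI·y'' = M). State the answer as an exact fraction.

Load 1 — uniform load w=4 kN/m over full span:
  θ_1 = -w(L³-6Lx²+4x³)/(24EI) = -4·(10³-6·10·(10/3)²+4·(10/3)³)/(24·100000) = -13/16200 rad
Load 2 — triangular load w₀=8 kN/m (0→w₀ over full span):
  θ_2 = -w₀(7L⁴-30L²x²+15x⁴)/(360LEI) = -8·(7·10⁴-30·10²·(10/3)²+15·(10/3)⁴)/(360·10·100000) = -26/30375 rad
Superposition: θ = Σ θ_i = -403/243000 rad ≈ -0.001658 rad

θ(10/3) = -403/243000 rad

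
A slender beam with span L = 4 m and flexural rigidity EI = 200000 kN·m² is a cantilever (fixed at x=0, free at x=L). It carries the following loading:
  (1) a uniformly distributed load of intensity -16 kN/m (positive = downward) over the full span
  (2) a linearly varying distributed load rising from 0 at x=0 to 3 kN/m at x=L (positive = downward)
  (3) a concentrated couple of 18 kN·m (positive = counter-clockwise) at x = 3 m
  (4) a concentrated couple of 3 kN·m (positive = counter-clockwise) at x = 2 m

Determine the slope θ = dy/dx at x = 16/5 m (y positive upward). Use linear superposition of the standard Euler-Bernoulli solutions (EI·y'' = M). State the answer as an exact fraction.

θ(16/5) = 96349/93750000 rad

Load 1 — uniform load w=-16 kN/m over full span:
  θ_1 = -wx(x²-3Lx+3L²)/(6EI) = -(-16)·(16/5)·((16/5)²-3·4·(16/5)+3·4²)/(6·200000) = 992/1171875 rad
Load 2 — triangular load w₀=3 kN/m (0→w₀ over full span):
  θ_2 = (w₀Lx²/4-w₀L²x/3-w₀x⁴/(24L))/EI = (3·4·(16/5)²/4-3·4²·(16/5)/3-3·(16/5)⁴/(24·4))/200000 = -232/1953125 rad
Load 3 — applied couple M₀=18 kN·m at a=3 m (b=L-a=1):
  θ_3 = M₀a/EI  [x>a] = 18·3/200000 = 27/100000 rad
Load 4 — applied couple M₀=3 kN·m at a=2 m (b=L-a=2):
  θ_4 = M₀a/EI  [x>a] = 3·2/200000 = 3/100000 rad
Superposition: θ = Σ θ_i = 96349/93750000 rad ≈ 0.001028 rad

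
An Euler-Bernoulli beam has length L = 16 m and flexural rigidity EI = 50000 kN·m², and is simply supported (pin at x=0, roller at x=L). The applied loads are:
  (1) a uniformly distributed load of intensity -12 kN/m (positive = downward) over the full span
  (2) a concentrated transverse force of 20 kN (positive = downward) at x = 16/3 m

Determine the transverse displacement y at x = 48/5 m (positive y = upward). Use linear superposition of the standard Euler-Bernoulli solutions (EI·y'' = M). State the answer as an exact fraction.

Load 1 — uniform load w=-12 kN/m over full span:
  y_1 = -wx(L³-2Lx²+x³)/(24EI) = -(-12)·(48/5)·(16³-2·16·(48/5)²+(48/5)³)/(24·50000) = 380928/1953125 m
Load 2 — point force P=20 kN at a=16/3 m (b=L-a=32/3):
  y_2 = -Pa(L-x)(2Lx-a²-x²)/(6LEI)  [x>a] = -20·(16/3)·(16-(48/5))·(2·16·(48/5)-(16/3)²-(48/5)²)/(6·16·50000) = -167936/6328125 m
Superposition: y = Σ y_i = 26656768/158203125 m ≈ 0.168497 m

y(48/5) = 26656768/158203125 m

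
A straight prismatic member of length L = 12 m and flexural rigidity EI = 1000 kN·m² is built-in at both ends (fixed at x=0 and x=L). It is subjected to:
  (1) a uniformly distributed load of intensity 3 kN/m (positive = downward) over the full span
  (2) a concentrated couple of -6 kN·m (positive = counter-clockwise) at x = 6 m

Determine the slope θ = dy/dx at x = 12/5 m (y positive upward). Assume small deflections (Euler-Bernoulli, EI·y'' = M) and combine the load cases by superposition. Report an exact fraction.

Load 1 — uniform load w=3 kN/m over full span:
  θ_1 = -wx(L-x)(L-2x)/(12EI) = -3·(12/5)·(12-(12/5))·(12-2·(12/5))/(12·1000) = -648/15625 rad
Load 2 — applied couple M₀=-6 kN·m at a=6 m (b=L-a=6):
  θ_2 = (R_Ax²/2 - M_Ax)/EI  [x≤a] with R_A=-3/4, M_A=-3/2 = ((-3/4)·(12/5)²/2 - (-3/2)·(12/5))/1000 = 9/6250 rad
Superposition: θ = Σ θ_i = -1251/31250 rad ≈ -0.040032 rad

θ(12/5) = -1251/31250 rad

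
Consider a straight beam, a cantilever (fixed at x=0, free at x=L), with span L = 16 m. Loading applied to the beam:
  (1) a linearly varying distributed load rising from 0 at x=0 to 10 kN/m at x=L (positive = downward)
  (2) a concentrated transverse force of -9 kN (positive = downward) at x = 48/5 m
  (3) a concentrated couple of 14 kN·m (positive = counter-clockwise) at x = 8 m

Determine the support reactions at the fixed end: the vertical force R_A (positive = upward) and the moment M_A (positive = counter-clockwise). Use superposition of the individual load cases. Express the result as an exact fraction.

R_A = 71 kN, M_A = 11294/15 kN·m

Load 1 — triangular load w₀=10 kN/m (0→w₀ over full span):
  R_A = w₀L/2 = 10·16/2 = 80 kN
  M_A = w₀L²/3 = 10·16²/3 = 2560/3 kN·m
Load 2 — point force P=-9 kN at a=48/5 m (b=L-a=32/5):
  R_A = P = (-9) = -9 kN
  M_A = Pa = (-9)·(48/5) = -432/5 kN·m
Load 3 — applied couple M₀=14 kN·m at a=8 m (b=L-a=8):
  R_A = 0 kN
  M_A = -M₀ = -14 kN·m
Superposition: R_A = 71 kN, M_A = 11294/15 kN·m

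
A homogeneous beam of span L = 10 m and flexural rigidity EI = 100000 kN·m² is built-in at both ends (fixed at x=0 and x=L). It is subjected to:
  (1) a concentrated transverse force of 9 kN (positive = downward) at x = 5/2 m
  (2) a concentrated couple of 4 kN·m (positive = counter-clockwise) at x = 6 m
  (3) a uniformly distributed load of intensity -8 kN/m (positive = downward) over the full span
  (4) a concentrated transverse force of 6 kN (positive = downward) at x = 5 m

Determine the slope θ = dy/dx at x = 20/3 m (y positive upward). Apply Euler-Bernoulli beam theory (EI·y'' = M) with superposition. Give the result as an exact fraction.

Load 1 — point force P=9 kN at a=5/2 m (b=L-a=15/2):
  θ_1 = Pa²(L-x)(2bL-(3b+a)(L-x))/(2L³EI)  [x>a] = 9·(5/2)²·(10-(20/3))·(2·(15/2)·10-(3·(15/2)+(5/2))·(10-(20/3)))/(2·10³·100000) = 1/16000 rad
Load 2 — applied couple M₀=4 kN·m at a=6 m (b=L-a=4):
  θ_2 = (R_Ax²/2 - M_Ax - M₀(x-a))/EI  [x>a] with R_A=72/125, M_A=32/25 = ((72/125)·(20/3)²/2 - (32/25)·(20/3) - 4·((20/3)-6))/100000 = 1/62500 rad
Load 3 — uniform load w=-8 kN/m over full span:
  θ_3 = -wx(L-x)(L-2x)/(12EI) = -(-8)·(20/3)·(10-(20/3))·(10-2·(20/3))/(12·100000) = -1/2025 rad
Load 4 — point force P=6 kN at a=5 m (b=L-a=5):
  θ_4 = Pa²(L-x)(2bL-(3b+a)(L-x))/(2L³EI)  [x>a] = 6·5²·(10-(20/3))·(2·5·10-(3·5+5)·(10-(20/3)))/(2·10³·100000) = 1/12000 rad
Superposition: θ = Σ θ_i = -53783/162000000 rad ≈ -0.000332 rad

θ(20/3) = -53783/162000000 rad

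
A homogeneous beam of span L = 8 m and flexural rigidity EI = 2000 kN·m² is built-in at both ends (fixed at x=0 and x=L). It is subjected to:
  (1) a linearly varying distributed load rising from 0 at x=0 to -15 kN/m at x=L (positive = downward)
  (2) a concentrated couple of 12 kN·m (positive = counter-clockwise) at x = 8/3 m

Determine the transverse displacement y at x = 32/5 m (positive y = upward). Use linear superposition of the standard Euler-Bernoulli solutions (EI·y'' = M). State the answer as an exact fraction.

y(32/5) = 23704/1171875 m

Load 1 — triangular load w₀=-15 kN/m (0→w₀ over full span):
  y_1 = -w₀x²(L-x)²(x+2L)/(120LEI) = -(-15)·(32/5)²·(8-(32/5))²·((32/5)+2·8)/(120·8·2000) = 7168/390625 m
Load 2 — applied couple M₀=12 kN·m at a=8/3 m (b=L-a=16/3):
  y_2 = (R_Ax³/6 - M_Ax²/2 - M₀(x-a)²/2)/EI  [x>a] with R_A=2, M_A=0 = (2·(32/5)³/6 - 0·(32/5)²/2 - 12·((32/5)-(8/3))²/2)/2000 = 88/46875 m
Superposition: y = Σ y_i = 23704/1171875 m ≈ 0.020227 m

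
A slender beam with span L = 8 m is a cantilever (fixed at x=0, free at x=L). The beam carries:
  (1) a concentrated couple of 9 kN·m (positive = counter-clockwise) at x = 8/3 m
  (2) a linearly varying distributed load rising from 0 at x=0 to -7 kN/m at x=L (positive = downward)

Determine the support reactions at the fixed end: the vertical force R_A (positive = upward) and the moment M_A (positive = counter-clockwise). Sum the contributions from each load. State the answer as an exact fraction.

R_A = -28 kN, M_A = -475/3 kN·m

Load 1 — applied couple M₀=9 kN·m at a=8/3 m (b=L-a=16/3):
  R_A = 0 kN
  M_A = -M₀ = -9 kN·m
Load 2 — triangular load w₀=-7 kN/m (0→w₀ over full span):
  R_A = w₀L/2 = (-7)·8/2 = -28 kN
  M_A = w₀L²/3 = (-7)·8²/3 = -448/3 kN·m
Superposition: R_A = -28 kN, M_A = -475/3 kN·m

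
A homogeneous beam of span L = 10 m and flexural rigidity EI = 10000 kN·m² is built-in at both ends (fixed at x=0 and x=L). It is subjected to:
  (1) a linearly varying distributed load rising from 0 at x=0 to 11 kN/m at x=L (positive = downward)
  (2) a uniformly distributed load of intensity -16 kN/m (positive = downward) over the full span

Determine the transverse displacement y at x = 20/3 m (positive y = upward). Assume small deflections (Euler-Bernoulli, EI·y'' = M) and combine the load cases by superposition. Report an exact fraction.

Load 1 — triangular load w₀=11 kN/m (0→w₀ over full span):
  y_1 = -w₀x²(L-x)²(x+2L)/(120LEI) = -11·(20/3)²·(10-(20/3))²·((20/3)+2·10)/(120·10·10000) = -44/3645 m
Load 2 — uniform load w=-16 kN/m over full span:
  y_2 = -wx²(L-x)²/(24EI) = -(-16)·(20/3)²·(10-(20/3))²/(24·10000) = 8/243 m
Superposition: y = Σ y_i = 76/3645 m ≈ 0.020850 m

y(20/3) = 76/3645 m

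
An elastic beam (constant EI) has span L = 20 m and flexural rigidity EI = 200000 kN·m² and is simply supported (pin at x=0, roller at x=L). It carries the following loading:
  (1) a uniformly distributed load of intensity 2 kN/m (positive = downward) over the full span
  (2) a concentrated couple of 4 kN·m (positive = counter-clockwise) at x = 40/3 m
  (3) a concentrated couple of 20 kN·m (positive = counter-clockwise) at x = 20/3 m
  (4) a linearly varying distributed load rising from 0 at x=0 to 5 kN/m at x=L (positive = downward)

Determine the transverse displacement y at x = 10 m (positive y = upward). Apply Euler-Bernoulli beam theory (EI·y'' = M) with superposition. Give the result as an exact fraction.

y(10) = -659/14400 m

Load 1 — uniform load w=2 kN/m over full span:
  y_1 = -wx(L³-2Lx²+x³)/(24EI) = -2·10·(20³-2·20·10²+10³)/(24·200000) = -1/48 m
Load 2 — applied couple M₀=4 kN·m at a=40/3 m (b=L-a=20/3):
  y_2 = (M₀x³/(6L)+C₁x)/EI  [x≤a] with C₁=M₀(3b²-L²)/(6L)=-80/9 = (4·10³/(6·20)+(-80/9)·10)/200000 = -1/3600 m
Load 3 — applied couple M₀=20 kN·m at a=20/3 m (b=L-a=40/3):
  y_3 = (M₀x³/(6L)-M₀(x-a)²/2+C₁x)/EI  [x>a] with C₁=M₀(3b²-L²)/(6L)=200/9 = (20·10³/(6·20)-20·(10-(20/3))²/2+(200/9)·10)/200000 = 1/720 m
Load 4 — triangular load w₀=5 kN/m (0→w₀ over full span):
  y_4 = -w₀x(7L⁴-10L²x²+3x⁴)/(360LEI) = -5·10·(7·20⁴-10·20²·10²+3·10⁴)/(360·20·200000) = -5/192 m
Superposition: y = Σ y_i = -659/14400 m ≈ -0.045764 m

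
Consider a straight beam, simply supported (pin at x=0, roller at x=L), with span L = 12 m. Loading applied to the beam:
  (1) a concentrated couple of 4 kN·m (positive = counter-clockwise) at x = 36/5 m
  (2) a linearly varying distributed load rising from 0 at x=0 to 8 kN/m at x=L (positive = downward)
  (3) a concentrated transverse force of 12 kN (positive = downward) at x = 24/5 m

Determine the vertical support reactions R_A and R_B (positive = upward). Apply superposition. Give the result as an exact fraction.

R_A = 353/15 kN, R_B = 547/15 kN

Load 1 — applied couple M₀=4 kN·m at a=36/5 m (b=L-a=24/5):
  R_A = M₀/L = 4/12 = 1/3 kN
  R_B = -M₀/L = -4/12 = -1/3 kN
Load 2 — triangular load w₀=8 kN/m (0→w₀ over full span):
  R_A = w₀L/6 = 8·12/6 = 16 kN
  R_B = w₀L/3 = 8·12/3 = 32 kN
Load 3 — point force P=12 kN at a=24/5 m (b=L-a=36/5):
  R_A = Pb/L = 12·(36/5)/12 = 36/5 kN
  R_B = Pa/L = 12·(24/5)/12 = 24/5 kN
Superposition: R_A = 353/15 kN, R_B = 547/15 kN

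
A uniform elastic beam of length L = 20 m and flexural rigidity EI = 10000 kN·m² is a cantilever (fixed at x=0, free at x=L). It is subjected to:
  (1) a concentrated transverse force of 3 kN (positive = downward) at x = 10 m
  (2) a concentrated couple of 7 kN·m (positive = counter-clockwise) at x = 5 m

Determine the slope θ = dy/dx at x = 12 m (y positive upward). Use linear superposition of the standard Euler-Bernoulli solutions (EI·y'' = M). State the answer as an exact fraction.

Load 1 — point force P=3 kN at a=10 m (b=L-a=10):
  θ_1 = -Pa²/(2EI)  [x>a] = -3·10²/(2·10000) = -3/200 rad
Load 2 — applied couple M₀=7 kN·m at a=5 m (b=L-a=15):
  θ_2 = M₀a/EI  [x>a] = 7·5/10000 = 7/2000 rad
Superposition: θ = Σ θ_i = -23/2000 rad ≈ -0.011500 rad

θ(12) = -23/2000 rad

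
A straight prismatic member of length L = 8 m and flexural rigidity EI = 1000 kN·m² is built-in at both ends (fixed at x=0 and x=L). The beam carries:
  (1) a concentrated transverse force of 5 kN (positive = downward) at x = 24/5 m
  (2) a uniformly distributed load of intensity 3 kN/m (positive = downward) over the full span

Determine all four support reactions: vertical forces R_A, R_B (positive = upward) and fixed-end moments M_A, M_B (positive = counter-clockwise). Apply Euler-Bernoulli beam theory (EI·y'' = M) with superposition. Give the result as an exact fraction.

R_A = 344/25 kN, M_A = 496/25 kN·m, R_B = 381/25 kN, M_B = -544/25 kN·m

Load 1 — point force P=5 kN at a=24/5 m (b=L-a=16/5):
  R_A = Pb²(3a+b)/L³ = 5·(16/5)²·(3·(24/5)+(16/5))/8³ = 44/25 kN
  M_A = Pab²/L² = 5·(24/5)·(16/5)²/8² = 96/25 kN·m
  R_B = Pa²(a+3b)/L³ = 5·(24/5)²·((24/5)+3·(16/5))/8³ = 81/25 kN
  M_B = -Pa²b/L² = -5·(24/5)²·(16/5)/8² = -144/25 kN·m
Load 2 — uniform load w=3 kN/m over full span:
  R_A = wL/2 = 3·8/2 = 12 kN
  M_A = wL²/12 = 3·8²/12 = 16 kN·m
  R_B = wL/2 = 3·8/2 = 12 kN
  M_B = -wL²/12 = -3·8²/12 = -16 kN·m
Superposition: R_A = 344/25 kN, M_A = 496/25 kN·m, R_B = 381/25 kN, M_B = -544/25 kN·m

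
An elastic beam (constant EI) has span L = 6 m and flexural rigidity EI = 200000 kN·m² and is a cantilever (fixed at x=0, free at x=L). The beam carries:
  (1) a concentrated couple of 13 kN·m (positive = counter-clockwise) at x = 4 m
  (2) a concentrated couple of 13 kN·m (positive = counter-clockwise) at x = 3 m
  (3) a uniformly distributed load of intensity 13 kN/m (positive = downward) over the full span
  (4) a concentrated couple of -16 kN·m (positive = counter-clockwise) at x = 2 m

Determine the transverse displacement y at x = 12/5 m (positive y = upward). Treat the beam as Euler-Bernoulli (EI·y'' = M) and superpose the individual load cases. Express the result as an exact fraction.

y(12/5) = -4708/1953125 m

Load 1 — applied couple M₀=13 kN·m at a=4 m (b=L-a=2):
  y_1 = M₀x²/(2EI)  [x≤a] = 13·(12/5)²/(2·200000) = 117/625000 m
Load 2 — applied couple M₀=13 kN·m at a=3 m (b=L-a=3):
  y_2 = M₀x²/(2EI)  [x≤a] = 13·(12/5)²/(2·200000) = 117/625000 m
Load 3 — uniform load w=13 kN/m over full span:
  y_3 = -wx²(x²-4Lx+6L²)/(24EI) = -13·(12/5)²·((12/5)²-4·6·(12/5)+6·6²)/(24·200000) = -20007/7812500 m
Load 4 — applied couple M₀=-16 kN·m at a=2 m (b=L-a=4):
  y_4 = M₀a(2x-a)/(2EI)  [x>a] = (-16)·2·(2·(12/5)-2)/(2·200000) = -7/31250 m
Superposition: y = Σ y_i = -4708/1953125 m ≈ -0.002410 m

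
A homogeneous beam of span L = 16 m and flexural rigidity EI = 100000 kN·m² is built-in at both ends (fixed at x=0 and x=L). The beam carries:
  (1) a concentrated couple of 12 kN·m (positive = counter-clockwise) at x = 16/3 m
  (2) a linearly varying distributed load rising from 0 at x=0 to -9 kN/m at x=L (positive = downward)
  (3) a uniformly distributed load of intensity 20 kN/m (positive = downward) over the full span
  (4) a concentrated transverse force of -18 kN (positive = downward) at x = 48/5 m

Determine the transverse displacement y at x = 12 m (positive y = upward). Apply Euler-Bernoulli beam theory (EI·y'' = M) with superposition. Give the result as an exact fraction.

Load 1 — applied couple M₀=12 kN·m at a=16/3 m (b=L-a=32/3):
  y_1 = (R_Ax³/6 - M_Ax²/2 - M₀(x-a)²/2)/EI  [x>a] with R_A=1, M_A=0 = (1·12³/6 - 0·12²/2 - 12·(12-(16/3))²/2)/100000 = 2/9375 m
Load 2 — triangular load w₀=-9 kN/m (0→w₀ over full span):
  y_2 = -w₀x²(L-x)²(x+2L)/(120LEI) = -(-9)·12²·(16-12)²·(12+2·16)/(120·16·100000) = 297/62500 m
Load 3 — uniform load w=20 kN/m over full span:
  y_3 = -wx²(L-x)²/(24EI) = -20·12²·(16-12)²/(24·100000) = -12/625 m
Load 4 — point force P=-18 kN at a=48/5 m (b=L-a=32/5):
  y_4 = -Pa²(L-x)²(3bL-(3b+a)(L-x))/(6L³EI)  [x>a] = -(-18)·(48/5)²·(16-12)²·(3·(32/5)·16-(3·(32/5)+(48/5))·(16-12))/(6·16³·100000) = 162/78125 m
Superposition: y = Σ y_i = -11401/937500 m ≈ -0.012161 m

y(12) = -11401/937500 m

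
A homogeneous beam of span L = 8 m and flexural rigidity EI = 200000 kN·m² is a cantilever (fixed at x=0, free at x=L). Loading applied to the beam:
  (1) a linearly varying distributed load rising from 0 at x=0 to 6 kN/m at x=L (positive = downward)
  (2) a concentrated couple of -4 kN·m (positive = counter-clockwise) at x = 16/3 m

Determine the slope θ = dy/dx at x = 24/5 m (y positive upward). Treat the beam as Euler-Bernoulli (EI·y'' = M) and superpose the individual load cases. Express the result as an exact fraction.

θ(24/5) = -7299/3906250 rad

Load 1 — triangular load w₀=6 kN/m (0→w₀ over full span):
  θ_1 = (w₀Lx²/4-w₀L²x/3-w₀x⁴/(24L))/EI = (6·8·(24/5)²/4-6·8²·(24/5)/3-6·(24/5)⁴/(24·8))/200000 = -3462/1953125 rad
Load 2 — applied couple M₀=-4 kN·m at a=16/3 m (b=L-a=8/3):
  θ_2 = M₀x/EI  [x≤a] = (-4)·(24/5)/200000 = -3/31250 rad
Superposition: θ = Σ θ_i = -7299/3906250 rad ≈ -0.001869 rad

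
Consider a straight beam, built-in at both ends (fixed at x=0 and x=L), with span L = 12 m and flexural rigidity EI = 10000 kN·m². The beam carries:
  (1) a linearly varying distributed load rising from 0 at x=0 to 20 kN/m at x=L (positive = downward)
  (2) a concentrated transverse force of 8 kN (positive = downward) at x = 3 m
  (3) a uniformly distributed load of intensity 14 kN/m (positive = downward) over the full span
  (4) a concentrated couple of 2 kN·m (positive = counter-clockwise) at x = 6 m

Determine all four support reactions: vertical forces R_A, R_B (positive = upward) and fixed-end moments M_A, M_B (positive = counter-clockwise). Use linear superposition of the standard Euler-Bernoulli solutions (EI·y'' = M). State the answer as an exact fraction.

Load 1 — triangular load w₀=20 kN/m (0→w₀ over full span):
  R_A = 3w₀L/20 = 3·20·12/20 = 36 kN
  M_A = w₀L²/30 = 20·12²/30 = 96 kN·m
  R_B = 7w₀L/20 = 7·20·12/20 = 84 kN
  M_B = -w₀L²/20 = -20·12²/20 = -144 kN·m
Load 2 — point force P=8 kN at a=3 m (b=L-a=9):
  R_A = Pb²(3a+b)/L³ = 8·9²·(3·3+9)/12³ = 27/4 kN
  M_A = Pab²/L² = 8·3·9²/12² = 27/2 kN·m
  R_B = Pa²(a+3b)/L³ = 8·3²·(3+3·9)/12³ = 5/4 kN
  M_B = -Pa²b/L² = -8·3²·9/12² = -9/2 kN·m
Load 3 — uniform load w=14 kN/m over full span:
  R_A = wL/2 = 14·12/2 = 84 kN
  M_A = wL²/12 = 14·12²/12 = 168 kN·m
  R_B = wL/2 = 14·12/2 = 84 kN
  M_B = -wL²/12 = -14·12²/12 = -168 kN·m
Load 4 — applied couple M₀=2 kN·m at a=6 m (b=L-a=6):
  R_A = 6M₀ab/L³ = 6·2·6·6/12³ = 1/4 kN
  M_A = M₀b(2a-b)/L² = 2·6·(2·6-6)/12² = 1/2 kN·m
  R_B = -6M₀ab/L³ = -6·2·6·6/12³ = -1/4 kN
  M_B = M₀a(2b-a)/L² = 2·6·(2·6-6)/12² = 1/2 kN·m
Superposition: R_A = 127 kN, M_A = 278 kN·m, R_B = 169 kN, M_B = -316 kN·m

R_A = 127 kN, M_A = 278 kN·m, R_B = 169 kN, M_B = -316 kN·m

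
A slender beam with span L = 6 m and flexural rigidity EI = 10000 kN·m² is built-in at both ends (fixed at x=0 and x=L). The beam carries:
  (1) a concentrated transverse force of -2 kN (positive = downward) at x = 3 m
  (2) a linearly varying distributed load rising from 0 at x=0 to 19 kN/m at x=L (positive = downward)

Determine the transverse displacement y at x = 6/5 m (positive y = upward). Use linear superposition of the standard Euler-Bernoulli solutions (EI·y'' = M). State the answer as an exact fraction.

Load 1 — point force P=-2 kN at a=3 m (b=L-a=3):
  y_1 = -Pb²x²(3aL-(3a+b)x)/(6L³EI)  [x≤a] = -(-2)·3²·(6/5)²·(3·3·6-(3·3+3)·(6/5))/(6·6³·10000) = 99/1250000 m
Load 2 — triangular load w₀=19 kN/m (0→w₀ over full span):
  y_2 = -w₀x²(L-x)²(x+2L)/(120LEI) = -19·(6/5)²·(6-(6/5))²·((6/5)+2·6)/(120·6·10000) = -11286/9765625 m
Superposition: y = Σ y_i = -168201/156250000 m ≈ -0.001076 m

y(6/5) = -168201/156250000 m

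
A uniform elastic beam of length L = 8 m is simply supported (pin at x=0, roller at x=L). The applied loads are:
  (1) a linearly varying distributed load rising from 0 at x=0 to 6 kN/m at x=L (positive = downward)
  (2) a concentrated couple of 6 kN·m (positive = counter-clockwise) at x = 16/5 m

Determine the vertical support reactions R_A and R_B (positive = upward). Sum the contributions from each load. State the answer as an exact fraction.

R_A = 35/4 kN, R_B = 61/4 kN

Load 1 — triangular load w₀=6 kN/m (0→w₀ over full span):
  R_A = w₀L/6 = 6·8/6 = 8 kN
  R_B = w₀L/3 = 6·8/3 = 16 kN
Load 2 — applied couple M₀=6 kN·m at a=16/5 m (b=L-a=24/5):
  R_A = M₀/L = 6/8 = 3/4 kN
  R_B = -M₀/L = -6/8 = -3/4 kN
Superposition: R_A = 35/4 kN, R_B = 61/4 kN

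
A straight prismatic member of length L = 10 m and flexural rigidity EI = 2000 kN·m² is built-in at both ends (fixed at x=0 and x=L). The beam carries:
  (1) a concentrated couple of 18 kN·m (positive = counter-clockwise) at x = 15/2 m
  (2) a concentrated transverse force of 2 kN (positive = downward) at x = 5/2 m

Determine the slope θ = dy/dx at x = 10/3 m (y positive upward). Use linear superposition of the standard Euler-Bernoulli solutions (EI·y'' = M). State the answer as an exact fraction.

Load 1 — applied couple M₀=18 kN·m at a=15/2 m (b=L-a=5/2):
  θ_1 = (R_Ax²/2 - M_Ax)/EI  [x≤a] with R_A=81/40, M_A=45/8 = ((81/40)·(10/3)²/2 - (45/8)·(10/3))/2000 = -3/800 rad
Load 2 — point force P=2 kN at a=5/2 m (b=L-a=15/2):
  θ_2 = Pa²(L-x)(2bL-(3b+a)(L-x))/(2L³EI)  [x>a] = 2·(5/2)²·(10-(10/3))·(2·(15/2)·10-(3·(15/2)+(5/2))·(10-(10/3)))/(2·10³·2000) = -1/2880 rad
Superposition: θ = Σ θ_i = -59/14400 rad ≈ -0.004097 rad

θ(10/3) = -59/14400 rad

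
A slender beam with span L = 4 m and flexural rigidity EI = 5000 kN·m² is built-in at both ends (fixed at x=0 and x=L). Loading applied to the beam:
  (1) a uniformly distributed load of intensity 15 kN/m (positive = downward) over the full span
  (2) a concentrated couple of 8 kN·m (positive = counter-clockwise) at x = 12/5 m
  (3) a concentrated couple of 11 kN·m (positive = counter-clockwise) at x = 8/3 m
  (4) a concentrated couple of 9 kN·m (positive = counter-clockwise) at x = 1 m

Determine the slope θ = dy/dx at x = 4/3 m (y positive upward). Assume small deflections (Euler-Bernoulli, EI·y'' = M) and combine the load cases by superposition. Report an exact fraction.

θ(4/3) = -3109/2250000 rad

Load 1 — uniform load w=15 kN/m over full span:
  θ_1 = -wx(L-x)(L-2x)/(12EI) = -15·(4/3)·(4-(4/3))·(4-2·(4/3))/(12·5000) = -4/3375 rad
Load 2 — applied couple M₀=8 kN·m at a=12/5 m (b=L-a=8/5):
  θ_2 = (R_Ax²/2 - M_Ax)/EI  [x≤a] with R_A=72/25, M_A=64/25 = ((72/25)·(4/3)²/2 - (64/25)·(4/3))/5000 = -8/46875 rad
Load 3 — applied couple M₀=11 kN·m at a=8/3 m (b=L-a=4/3):
  θ_3 = (R_Ax²/2 - M_Ax)/EI  [x≤a] with R_A=11/3, M_A=11/3 = ((11/3)·(4/3)²/2 - (11/3)·(4/3))/5000 = -11/33750 rad
Load 4 — applied couple M₀=9 kN·m at a=1 m (b=L-a=3):
  θ_4 = (R_Ax²/2 - M_Ax - M₀(x-a))/EI  [x>a] with R_A=81/32, M_A=-27/16 = ((81/32)·(4/3)²/2 - (-27/16)·(4/3) - 9·((4/3)-1))/5000 = 3/10000 rad
Superposition: θ = Σ θ_i = -3109/2250000 rad ≈ -0.001382 rad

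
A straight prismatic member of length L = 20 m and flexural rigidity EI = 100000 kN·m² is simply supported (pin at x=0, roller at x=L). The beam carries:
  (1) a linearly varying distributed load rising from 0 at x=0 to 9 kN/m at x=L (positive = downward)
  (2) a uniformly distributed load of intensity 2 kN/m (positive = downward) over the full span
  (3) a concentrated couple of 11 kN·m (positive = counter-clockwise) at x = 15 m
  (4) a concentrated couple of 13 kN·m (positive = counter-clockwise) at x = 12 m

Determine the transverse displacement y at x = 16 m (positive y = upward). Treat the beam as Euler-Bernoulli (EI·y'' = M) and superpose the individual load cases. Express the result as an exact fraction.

Load 1 — triangular load w₀=9 kN/m (0→w₀ over full span):
  y_1 = -w₀x(7L⁴-10L²x²+3x⁴)/(360LEI) = -9·16·(7·20⁴-10·20²·16²+3·16⁴)/(360·20·100000) = -4572/78125 m
Load 2 — uniform load w=2 kN/m over full span:
  y_2 = -wx(L³-2Lx²+x³)/(24EI) = -2·16·(20³-2·20·16²+16³)/(24·100000) = -232/9375 m
Load 3 — applied couple M₀=11 kN·m at a=15 m (b=L-a=5):
  y_3 = (M₀x³/(6L)-M₀(x-a)²/2+C₁x)/EI  [x>a] with C₁=M₀(3b²-L²)/(6L)=-715/24 = (11·16³/(6·20)-11·(16-15)²/2+(-715/24)·16)/100000 = -1067/1000000 m
Load 4 — applied couple M₀=13 kN·m at a=12 m (b=L-a=8):
  y_4 = (M₀x³/(6L)-M₀(x-a)²/2+C₁x)/EI  [x>a] with C₁=M₀(3b²-L²)/(6L)=-338/15 = (13·16³/(6·20)-13·(16-12)²/2+(-338/15)·16)/100000 = -13/62500 m
Superposition: y = Σ y_i = -1268149/15000000 m ≈ -0.084543 m

y(16) = -1268149/15000000 m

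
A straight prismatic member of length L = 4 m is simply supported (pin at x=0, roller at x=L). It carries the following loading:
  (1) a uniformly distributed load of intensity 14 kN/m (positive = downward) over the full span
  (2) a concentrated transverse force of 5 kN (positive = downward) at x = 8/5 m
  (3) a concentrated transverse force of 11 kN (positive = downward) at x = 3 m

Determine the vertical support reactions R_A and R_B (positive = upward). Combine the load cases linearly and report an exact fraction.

R_A = 135/4 kN, R_B = 153/4 kN

Load 1 — uniform load w=14 kN/m over full span:
  R_A = wL/2 = 14·4/2 = 28 kN
  R_B = wL/2 = 14·4/2 = 28 kN
Load 2 — point force P=5 kN at a=8/5 m (b=L-a=12/5):
  R_A = Pb/L = 5·(12/5)/4 = 3 kN
  R_B = Pa/L = 5·(8/5)/4 = 2 kN
Load 3 — point force P=11 kN at a=3 m (b=L-a=1):
  R_A = Pb/L = 11·1/4 = 11/4 kN
  R_B = Pa/L = 11·3/4 = 33/4 kN
Superposition: R_A = 135/4 kN, R_B = 153/4 kN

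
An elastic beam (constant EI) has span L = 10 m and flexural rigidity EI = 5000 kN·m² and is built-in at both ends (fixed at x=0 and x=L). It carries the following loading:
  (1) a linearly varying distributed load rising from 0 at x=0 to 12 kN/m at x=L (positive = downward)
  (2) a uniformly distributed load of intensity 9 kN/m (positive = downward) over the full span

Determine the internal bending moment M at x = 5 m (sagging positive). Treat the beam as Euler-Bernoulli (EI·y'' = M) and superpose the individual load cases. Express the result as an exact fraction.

Load 1 — triangular load w₀=12 kN/m (0→w₀ over full span):
  M_1 = 3w₀Lx/20 - w₀L²/30 - w₀x³/(6L) = 3·12·10·5/20 - 12·10²/30 - 12·5³/(6·10) = 25 kN·m
Load 2 — uniform load w=9 kN/m over full span:
  M_2 = wLx/2 - wL²/12 - wx²/2 = 9·10·5/2 - 9·10²/12 - 9·5²/2 = 75/2 kN·m
Superposition: M = Σ M_i = 125/2 kN·m ≈ 62.500000 kN·m

M(5) = 125/2 kN·m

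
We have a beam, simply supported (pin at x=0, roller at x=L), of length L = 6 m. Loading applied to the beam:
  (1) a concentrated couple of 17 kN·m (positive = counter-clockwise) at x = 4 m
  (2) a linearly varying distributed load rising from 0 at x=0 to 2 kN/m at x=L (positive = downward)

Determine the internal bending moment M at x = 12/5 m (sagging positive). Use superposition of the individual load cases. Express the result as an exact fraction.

Load 1 — applied couple M₀=17 kN·m at a=4 m (b=L-a=2):
  M_1 = M₀x/L  [x≤a] = 17·(12/5)/6 = 34/5 kN·m
Load 2 — triangular load w₀=2 kN/m (0→w₀ over full span):
  M_2 = w₀Lx/6 - w₀x³/(6L) = 2·6·(12/5)/6 - 2·(12/5)³/(6·6) = 504/125 kN·m
Superposition: M = Σ M_i = 1354/125 kN·m ≈ 10.832000 kN·m

M(12/5) = 1354/125 kN·m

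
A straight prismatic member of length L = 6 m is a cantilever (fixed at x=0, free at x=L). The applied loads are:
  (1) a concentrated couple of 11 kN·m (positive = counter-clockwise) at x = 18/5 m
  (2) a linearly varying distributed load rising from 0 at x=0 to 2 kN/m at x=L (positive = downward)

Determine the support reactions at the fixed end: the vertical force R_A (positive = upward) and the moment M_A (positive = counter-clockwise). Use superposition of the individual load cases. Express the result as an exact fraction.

R_A = 6 kN, M_A = 13 kN·m

Load 1 — applied couple M₀=11 kN·m at a=18/5 m (b=L-a=12/5):
  R_A = 0 kN
  M_A = -M₀ = -11 kN·m
Load 2 — triangular load w₀=2 kN/m (0→w₀ over full span):
  R_A = w₀L/2 = 2·6/2 = 6 kN
  M_A = w₀L²/3 = 2·6²/3 = 24 kN·m
Superposition: R_A = 6 kN, M_A = 13 kN·m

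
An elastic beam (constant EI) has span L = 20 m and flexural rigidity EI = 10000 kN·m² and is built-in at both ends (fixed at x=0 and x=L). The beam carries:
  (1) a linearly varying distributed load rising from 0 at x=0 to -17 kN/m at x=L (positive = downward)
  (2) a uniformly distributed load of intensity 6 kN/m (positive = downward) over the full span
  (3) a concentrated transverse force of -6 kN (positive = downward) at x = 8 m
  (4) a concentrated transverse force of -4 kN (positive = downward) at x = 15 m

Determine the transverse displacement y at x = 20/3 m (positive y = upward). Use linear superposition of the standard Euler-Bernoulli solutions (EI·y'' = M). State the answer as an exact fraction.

y(20/3) = 321109/3645000 m

Load 1 — triangular load w₀=-17 kN/m (0→w₀ over full span):
  y_1 = -w₀x²(L-x)²(x+2L)/(120LEI) = -(-17)·(20/3)²·(20-(20/3))²·((20/3)+2·20)/(120·20·10000) = 952/3645 m
Load 2 — uniform load w=6 kN/m over full span:
  y_2 = -wx²(L-x)²/(24EI) = -6·(20/3)²·(20-(20/3))²/(24·10000) = -16/81 m
Load 3 — point force P=-6 kN at a=8 m (b=L-a=12):
  y_3 = -Pb²x²(3aL-(3a+b)x)/(6L³EI)  [x≤a] = -(-6)·12²·(20/3)²·(3·8·20-(3·8+12)·(20/3))/(6·20³·10000) = 12/625 m
Load 4 — point force P=-4 kN at a=15 m (b=L-a=5):
  y_4 = -Pb²x²(3aL-(3a+b)x)/(6L³EI)  [x≤a] = -(-4)·5²·(20/3)²·(3·15·20-(3·15+5)·(20/3))/(6·20³·10000) = 17/3240 m
Superposition: y = Σ y_i = 321109/3645000 m ≈ 0.088096 m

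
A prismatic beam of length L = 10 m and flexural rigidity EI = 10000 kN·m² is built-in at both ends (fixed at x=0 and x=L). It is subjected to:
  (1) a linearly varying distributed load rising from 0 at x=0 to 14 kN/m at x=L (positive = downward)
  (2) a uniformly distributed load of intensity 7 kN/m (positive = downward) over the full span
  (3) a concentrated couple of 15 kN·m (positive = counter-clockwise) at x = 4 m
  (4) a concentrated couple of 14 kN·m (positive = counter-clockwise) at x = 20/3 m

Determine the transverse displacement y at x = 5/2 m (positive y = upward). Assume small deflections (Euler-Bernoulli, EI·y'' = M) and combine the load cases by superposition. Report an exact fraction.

y(5/2) = -18851/921600 m

Load 1 — triangular load w₀=14 kN/m (0→w₀ over full span):
  y_1 = -w₀x²(L-x)²(x+2L)/(120LEI) = -14·(5/2)²·(10-(5/2))²·((5/2)+2·10)/(120·10·10000) = -189/20480 m
Load 2 — uniform load w=7 kN/m over full span:
  y_2 = -wx²(L-x)²/(24EI) = -7·(5/2)²·(10-(5/2))²/(24·10000) = -21/2048 m
Load 3 — applied couple M₀=15 kN·m at a=4 m (b=L-a=6):
  y_3 = (R_Ax³/6 - M_Ax²/2)/EI  [x≤a] with R_A=54/25, M_A=9/5 = ((54/25)·(5/2)³/6 - (9/5)·(5/2)²/2)/10000 = 0 m
Load 4 — applied couple M₀=14 kN·m at a=20/3 m (b=L-a=10/3):
  y_4 = (R_Ax³/6 - M_Ax²/2)/EI  [x≤a] with R_A=28/15, M_A=14/3 = ((28/15)·(5/2)³/6 - (14/3)·(5/2)²/2)/10000 = -7/7200 m
Superposition: y = Σ y_i = -18851/921600 m ≈ -0.020455 m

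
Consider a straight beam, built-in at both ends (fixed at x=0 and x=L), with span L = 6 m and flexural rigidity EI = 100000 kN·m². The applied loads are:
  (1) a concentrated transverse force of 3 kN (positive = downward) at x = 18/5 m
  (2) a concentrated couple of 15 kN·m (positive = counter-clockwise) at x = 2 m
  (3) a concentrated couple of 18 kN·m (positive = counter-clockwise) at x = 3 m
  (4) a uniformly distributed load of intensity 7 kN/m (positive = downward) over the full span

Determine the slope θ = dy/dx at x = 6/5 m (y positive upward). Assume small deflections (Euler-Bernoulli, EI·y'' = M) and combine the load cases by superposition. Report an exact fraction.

θ(6/5) = -20577/156250000 rad

Load 1 — point force P=3 kN at a=18/5 m (b=L-a=12/5):
  θ_1 = -Pb²x(2aL-(3a+b)x)/(2L³EI)  [x≤a] = -3·(12/5)²·(6/5)·(2·(18/5)·6-(3·(18/5)+(12/5))·(6/5))/(2·6³·100000) = -513/39062500 rad
Load 2 — applied couple M₀=15 kN·m at a=2 m (b=L-a=4):
  θ_2 = (R_Ax²/2 - M_Ax)/EI  [x≤a] with R_A=10/3, M_A=0 = ((10/3)·(6/5)²/2 - 0·(6/5))/100000 = 3/125000 rad
Load 3 — applied couple M₀=18 kN·m at a=3 m (b=L-a=3):
  θ_3 = (R_Ax²/2 - M_Ax)/EI  [x≤a] with R_A=9/2, M_A=9/2 = ((9/2)·(6/5)²/2 - (9/2)·(6/5))/100000 = -27/1250000 rad
Load 4 — uniform load w=7 kN/m over full span:
  θ_4 = -wx(L-x)(L-2x)/(12EI) = -7·(6/5)·(6-(6/5))·(6-2·(6/5))/(12·100000) = -189/1562500 rad
Superposition: θ = Σ θ_i = -20577/156250000 rad ≈ -0.000132 rad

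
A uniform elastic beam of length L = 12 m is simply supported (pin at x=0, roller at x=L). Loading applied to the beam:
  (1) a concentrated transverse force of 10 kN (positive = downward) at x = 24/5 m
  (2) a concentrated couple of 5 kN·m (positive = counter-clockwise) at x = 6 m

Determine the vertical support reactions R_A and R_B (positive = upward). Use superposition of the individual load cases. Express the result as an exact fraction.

Load 1 — point force P=10 kN at a=24/5 m (b=L-a=36/5):
  R_A = Pb/L = 10·(36/5)/12 = 6 kN
  R_B = Pa/L = 10·(24/5)/12 = 4 kN
Load 2 — applied couple M₀=5 kN·m at a=6 m (b=L-a=6):
  R_A = M₀/L = 5/12 kN
  R_B = -M₀/L = -5/12 kN
Superposition: R_A = 77/12 kN, R_B = 43/12 kN

R_A = 77/12 kN, R_B = 43/12 kN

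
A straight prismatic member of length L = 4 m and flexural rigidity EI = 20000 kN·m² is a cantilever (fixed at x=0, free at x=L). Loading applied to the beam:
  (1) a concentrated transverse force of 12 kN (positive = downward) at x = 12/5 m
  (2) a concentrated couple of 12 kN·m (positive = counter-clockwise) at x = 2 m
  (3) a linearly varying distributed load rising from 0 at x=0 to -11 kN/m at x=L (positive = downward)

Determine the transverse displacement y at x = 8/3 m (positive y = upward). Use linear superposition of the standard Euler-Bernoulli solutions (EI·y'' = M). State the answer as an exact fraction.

Load 1 — point force P=12 kN at a=12/5 m (b=L-a=8/5):
  y_1 = -Pa²(3x-a)/(6EI)  [x>a] = -12·(12/5)²·(3·(8/3)-(12/5))/(6·20000) = -252/78125 m
Load 2 — applied couple M₀=12 kN·m at a=2 m (b=L-a=2):
  y_2 = M₀a(2x-a)/(2EI)  [x>a] = 12·2·(2·(8/3)-2)/(2·20000) = 1/500 m
Load 3 — triangular load w₀=-11 kN/m (0→w₀ over full span):
  y_3 = (w₀Lx³/12-w₀L²x²/6-w₀x⁵/(120L))/EI = ((-11)·4·(8/3)³/12-(-11)·4²·(8/3)²/6-(-11)·(8/3)⁵/(120·4))/20000 = 16192/2278125 m
Superposition: y = Σ y_i = 1339993/227812500 m ≈ 0.005882 m

y(8/3) = 1339993/227812500 m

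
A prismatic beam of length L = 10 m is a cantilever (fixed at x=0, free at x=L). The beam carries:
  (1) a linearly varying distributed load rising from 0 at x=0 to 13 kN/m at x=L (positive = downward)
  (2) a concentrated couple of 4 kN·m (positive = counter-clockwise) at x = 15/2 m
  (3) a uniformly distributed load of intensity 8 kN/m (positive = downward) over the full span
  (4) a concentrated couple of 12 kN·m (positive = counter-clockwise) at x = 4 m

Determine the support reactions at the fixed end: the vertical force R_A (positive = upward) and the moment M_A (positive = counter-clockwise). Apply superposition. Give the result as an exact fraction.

Load 1 — triangular load w₀=13 kN/m (0→w₀ over full span):
  R_A = w₀L/2 = 13·10/2 = 65 kN
  M_A = w₀L²/3 = 13·10²/3 = 1300/3 kN·m
Load 2 — applied couple M₀=4 kN·m at a=15/2 m (b=L-a=5/2):
  R_A = 0 kN
  M_A = -M₀ = -4 kN·m
Load 3 — uniform load w=8 kN/m over full span:
  R_A = wL = 8·10 = 80 kN
  M_A = wL²/2 = 8·10²/2 = 400 kN·m
Load 4 — applied couple M₀=12 kN·m at a=4 m (b=L-a=6):
  R_A = 0 kN
  M_A = -M₀ = -12 kN·m
Superposition: R_A = 145 kN, M_A = 2452/3 kN·m

R_A = 145 kN, M_A = 2452/3 kN·m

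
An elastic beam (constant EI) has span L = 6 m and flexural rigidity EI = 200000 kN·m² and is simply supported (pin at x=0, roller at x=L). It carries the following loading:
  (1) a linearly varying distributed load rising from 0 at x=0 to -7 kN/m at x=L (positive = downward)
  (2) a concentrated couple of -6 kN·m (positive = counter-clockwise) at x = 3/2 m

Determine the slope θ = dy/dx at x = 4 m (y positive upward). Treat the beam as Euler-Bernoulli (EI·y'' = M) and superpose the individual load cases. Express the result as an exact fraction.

Load 1 — triangular load w₀=-7 kN/m (0→w₀ over full span):
  θ_1 = -w₀(7L⁴-30L²x²+15x⁴)/(360LEI) = -(-7)·(7·6⁴-30·6²·4²+15·4⁴)/(360·6·200000) = -637/9000000 rad
Load 2 — applied couple M₀=-6 kN·m at a=3/2 m (b=L-a=9/2):
  θ_2 = (M₀x²/(2L)-M₀(x-a)+C₁)/EI  [x>a] with C₁=M₀(3b²-L²)/(6L)=-33/8 = ((-6)·4²/(2·6)-(-6)·(4-(3/2))+(-33/8))/200000 = 23/1600000 rad
Superposition: θ = Σ θ_i = -4061/72000000 rad ≈ -0.000056 rad

θ(4) = -4061/72000000 rad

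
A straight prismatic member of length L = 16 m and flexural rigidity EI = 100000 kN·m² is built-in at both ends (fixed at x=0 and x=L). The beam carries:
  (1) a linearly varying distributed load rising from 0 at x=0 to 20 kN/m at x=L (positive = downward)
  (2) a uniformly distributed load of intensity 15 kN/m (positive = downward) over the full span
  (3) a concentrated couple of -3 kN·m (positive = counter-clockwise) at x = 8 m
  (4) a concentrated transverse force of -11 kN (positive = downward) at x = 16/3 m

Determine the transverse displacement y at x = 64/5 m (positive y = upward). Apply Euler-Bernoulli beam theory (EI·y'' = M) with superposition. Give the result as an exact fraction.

Load 1 — triangular load w₀=20 kN/m (0→w₀ over full span):
  y_1 = -w₀x²(L-x)²(x+2L)/(120LEI) = -20·(64/5)²·(16-(64/5))²·((64/5)+2·16)/(120·16·100000) = -229376/29296875 m
Load 2 — uniform load w=15 kN/m over full span:
  y_2 = -wx²(L-x)²/(24EI) = -15·(64/5)²·(16-(64/5))²/(24·100000) = -4096/390625 m
Load 3 — applied couple M₀=-3 kN·m at a=8 m (b=L-a=8):
  y_3 = (R_Ax³/6 - M_Ax²/2 - M₀(x-a)²/2)/EI  [x>a] with R_A=-9/32, M_A=-3/4 = ((-9/32)·(64/5)³/6 - (-3/4)·(64/5)²/2 - (-3)·((64/5)-8)²/2)/100000 = -9/390625 m
Load 4 — point force P=-11 kN at a=16/3 m (b=L-a=32/3):
  y_4 = -Pa²(L-x)²(3bL-(3b+a)(L-x))/(6L³EI)  [x>a] = -(-11)·(16/3)²·(16-(64/5))²·(3·(32/3)·16-(3·(32/3)+(16/3))·(16-(64/5)))/(6·16³·100000) = 16192/31640625 m
Superposition: y = Σ y_i = -14100977/791015625 m ≈ -0.017826 m

y(64/5) = -14100977/791015625 m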